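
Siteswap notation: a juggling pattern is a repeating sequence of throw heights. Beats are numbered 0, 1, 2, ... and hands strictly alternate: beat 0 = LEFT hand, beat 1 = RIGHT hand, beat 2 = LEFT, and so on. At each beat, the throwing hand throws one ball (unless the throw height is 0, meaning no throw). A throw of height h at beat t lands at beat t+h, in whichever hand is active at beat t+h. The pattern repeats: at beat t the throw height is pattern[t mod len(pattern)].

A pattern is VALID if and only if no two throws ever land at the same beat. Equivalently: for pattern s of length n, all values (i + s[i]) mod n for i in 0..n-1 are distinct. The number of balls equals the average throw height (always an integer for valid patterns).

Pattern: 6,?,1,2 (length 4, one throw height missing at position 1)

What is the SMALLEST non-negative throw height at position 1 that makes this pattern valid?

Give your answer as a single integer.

i=0: (0 + 6) mod 4 = 2
i=1: s[i]=? (unknown)
i=2: (2 + 1) mod 4 = 3
i=3: (3 + 2) mod 4 = 1
Known residues: [1, 2, 3]; need a permutation of 0..3, so missing residue r = 0
Need (1 + s) mod 4 = 0; smallest s = (0 - 1) mod 4 = 3

Answer: 3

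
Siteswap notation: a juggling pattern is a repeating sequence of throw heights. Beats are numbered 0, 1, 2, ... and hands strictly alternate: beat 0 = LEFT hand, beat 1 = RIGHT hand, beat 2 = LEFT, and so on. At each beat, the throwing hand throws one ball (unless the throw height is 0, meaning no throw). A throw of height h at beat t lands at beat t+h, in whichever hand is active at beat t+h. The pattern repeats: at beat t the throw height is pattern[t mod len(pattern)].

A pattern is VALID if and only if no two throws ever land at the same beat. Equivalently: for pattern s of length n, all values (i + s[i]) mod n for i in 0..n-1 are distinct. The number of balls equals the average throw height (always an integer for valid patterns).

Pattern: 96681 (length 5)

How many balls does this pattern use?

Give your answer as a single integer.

Pattern = [9, 6, 6, 8, 1], length n = 5
  position 0: throw height = 9, running sum = 9
  position 1: throw height = 6, running sum = 15
  position 2: throw height = 6, running sum = 21
  position 3: throw height = 8, running sum = 29
  position 4: throw height = 1, running sum = 30
Total sum = 30; balls = sum / n = 30 / 5 = 6

Answer: 6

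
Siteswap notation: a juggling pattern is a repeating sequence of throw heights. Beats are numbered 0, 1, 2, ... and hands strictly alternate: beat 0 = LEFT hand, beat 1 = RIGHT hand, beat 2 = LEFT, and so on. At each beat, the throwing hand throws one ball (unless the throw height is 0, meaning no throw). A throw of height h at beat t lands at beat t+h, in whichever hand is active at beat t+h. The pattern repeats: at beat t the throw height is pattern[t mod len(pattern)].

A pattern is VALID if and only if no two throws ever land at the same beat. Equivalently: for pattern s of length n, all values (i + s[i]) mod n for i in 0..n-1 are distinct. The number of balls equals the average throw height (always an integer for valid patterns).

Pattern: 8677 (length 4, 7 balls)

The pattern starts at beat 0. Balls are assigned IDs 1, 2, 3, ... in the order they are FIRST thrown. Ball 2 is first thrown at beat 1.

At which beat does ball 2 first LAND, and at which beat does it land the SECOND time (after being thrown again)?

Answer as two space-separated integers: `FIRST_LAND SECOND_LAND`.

Beat 0 (L): throw ball1 h=8 -> lands@8:L; in-air after throw: [b1@8:L]
Beat 1 (R): throw ball2 h=6 -> lands@7:R; in-air after throw: [b2@7:R b1@8:L]
Beat 2 (L): throw ball3 h=7 -> lands@9:R; in-air after throw: [b2@7:R b1@8:L b3@9:R]
Beat 3 (R): throw ball4 h=7 -> lands@10:L; in-air after throw: [b2@7:R b1@8:L b3@9:R b4@10:L]
Beat 4 (L): throw ball5 h=8 -> lands@12:L; in-air after throw: [b2@7:R b1@8:L b3@9:R b4@10:L b5@12:L]
Beat 5 (R): throw ball6 h=6 -> lands@11:R; in-air after throw: [b2@7:R b1@8:L b3@9:R b4@10:L b6@11:R b5@12:L]
Beat 6 (L): throw ball7 h=7 -> lands@13:R; in-air after throw: [b2@7:R b1@8:L b3@9:R b4@10:L b6@11:R b5@12:L b7@13:R]
Beat 7 (R): throw ball2 h=7 -> lands@14:L; in-air after throw: [b1@8:L b3@9:R b4@10:L b6@11:R b5@12:L b7@13:R b2@14:L]
Beat 8 (L): throw ball1 h=8 -> lands@16:L; in-air after throw: [b3@9:R b4@10:L b6@11:R b5@12:L b7@13:R b2@14:L b1@16:L]
Beat 9 (R): throw ball3 h=6 -> lands@15:R; in-air after throw: [b4@10:L b6@11:R b5@12:L b7@13:R b2@14:L b3@15:R b1@16:L]
Beat 10 (L): throw ball4 h=7 -> lands@17:R; in-air after throw: [b6@11:R b5@12:L b7@13:R b2@14:L b3@15:R b1@16:L b4@17:R]
Beat 11 (R): throw ball6 h=7 -> lands@18:L; in-air after throw: [b5@12:L b7@13:R b2@14:L b3@15:R b1@16:L b4@17:R b6@18:L]
Ball 2: thrown@1 h=6 -> first land @7; rethrown@7 h=7 -> second land @14

Answer: 7 14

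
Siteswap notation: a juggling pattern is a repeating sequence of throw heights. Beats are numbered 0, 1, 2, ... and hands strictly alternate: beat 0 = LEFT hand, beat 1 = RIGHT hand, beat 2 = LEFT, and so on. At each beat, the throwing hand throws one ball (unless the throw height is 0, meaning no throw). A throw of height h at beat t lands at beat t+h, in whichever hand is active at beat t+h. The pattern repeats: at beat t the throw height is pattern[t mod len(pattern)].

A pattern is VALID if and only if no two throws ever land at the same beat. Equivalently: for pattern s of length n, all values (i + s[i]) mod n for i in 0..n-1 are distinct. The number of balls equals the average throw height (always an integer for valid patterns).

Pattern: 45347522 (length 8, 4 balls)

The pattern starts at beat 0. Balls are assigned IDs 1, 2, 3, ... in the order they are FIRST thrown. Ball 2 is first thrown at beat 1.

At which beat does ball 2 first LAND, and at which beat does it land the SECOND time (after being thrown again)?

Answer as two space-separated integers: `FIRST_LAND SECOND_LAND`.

Answer: 6 8

Derivation:
Beat 0 (L): throw ball1 h=4 -> lands@4:L; in-air after throw: [b1@4:L]
Beat 1 (R): throw ball2 h=5 -> lands@6:L; in-air after throw: [b1@4:L b2@6:L]
Beat 2 (L): throw ball3 h=3 -> lands@5:R; in-air after throw: [b1@4:L b3@5:R b2@6:L]
Beat 3 (R): throw ball4 h=4 -> lands@7:R; in-air after throw: [b1@4:L b3@5:R b2@6:L b4@7:R]
Beat 4 (L): throw ball1 h=7 -> lands@11:R; in-air after throw: [b3@5:R b2@6:L b4@7:R b1@11:R]
Beat 5 (R): throw ball3 h=5 -> lands@10:L; in-air after throw: [b2@6:L b4@7:R b3@10:L b1@11:R]
Beat 6 (L): throw ball2 h=2 -> lands@8:L; in-air after throw: [b4@7:R b2@8:L b3@10:L b1@11:R]
Beat 7 (R): throw ball4 h=2 -> lands@9:R; in-air after throw: [b2@8:L b4@9:R b3@10:L b1@11:R]
Beat 8 (L): throw ball2 h=4 -> lands@12:L; in-air after throw: [b4@9:R b3@10:L b1@11:R b2@12:L]
Ball 2: thrown@1 h=5 -> first land @6; rethrown@6 h=2 -> second land @8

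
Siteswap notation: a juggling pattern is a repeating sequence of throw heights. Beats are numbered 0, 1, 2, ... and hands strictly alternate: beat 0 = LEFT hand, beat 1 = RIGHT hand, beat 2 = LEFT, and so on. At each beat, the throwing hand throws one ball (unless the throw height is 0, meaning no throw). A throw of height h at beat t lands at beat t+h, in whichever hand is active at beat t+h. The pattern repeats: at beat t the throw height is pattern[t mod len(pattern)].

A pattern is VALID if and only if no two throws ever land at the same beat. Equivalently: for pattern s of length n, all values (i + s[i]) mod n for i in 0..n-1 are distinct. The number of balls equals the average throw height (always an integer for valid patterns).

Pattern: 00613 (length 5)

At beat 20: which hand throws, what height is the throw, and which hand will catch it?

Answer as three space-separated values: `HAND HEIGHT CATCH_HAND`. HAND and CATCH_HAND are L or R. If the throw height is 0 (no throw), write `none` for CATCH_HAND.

Beat 20: 20 mod 2 = 0, so hand = L
Throw height = pattern[20 mod 5] = pattern[0] = 0

Answer: L 0 none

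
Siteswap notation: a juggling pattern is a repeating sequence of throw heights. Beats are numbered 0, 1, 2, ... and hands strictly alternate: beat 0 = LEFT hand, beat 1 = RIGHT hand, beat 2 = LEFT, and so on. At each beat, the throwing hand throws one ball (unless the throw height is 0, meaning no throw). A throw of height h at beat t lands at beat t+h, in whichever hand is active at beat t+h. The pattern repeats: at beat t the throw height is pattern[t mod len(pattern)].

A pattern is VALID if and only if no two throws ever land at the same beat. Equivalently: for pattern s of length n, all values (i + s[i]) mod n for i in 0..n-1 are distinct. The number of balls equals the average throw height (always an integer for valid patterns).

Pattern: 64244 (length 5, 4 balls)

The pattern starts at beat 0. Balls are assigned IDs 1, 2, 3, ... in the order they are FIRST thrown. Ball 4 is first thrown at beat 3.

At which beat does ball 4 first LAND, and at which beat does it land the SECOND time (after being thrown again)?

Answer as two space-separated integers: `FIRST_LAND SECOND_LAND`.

Beat 0 (L): throw ball1 h=6 -> lands@6:L; in-air after throw: [b1@6:L]
Beat 1 (R): throw ball2 h=4 -> lands@5:R; in-air after throw: [b2@5:R b1@6:L]
Beat 2 (L): throw ball3 h=2 -> lands@4:L; in-air after throw: [b3@4:L b2@5:R b1@6:L]
Beat 3 (R): throw ball4 h=4 -> lands@7:R; in-air after throw: [b3@4:L b2@5:R b1@6:L b4@7:R]
Beat 4 (L): throw ball3 h=4 -> lands@8:L; in-air after throw: [b2@5:R b1@6:L b4@7:R b3@8:L]
Beat 5 (R): throw ball2 h=6 -> lands@11:R; in-air after throw: [b1@6:L b4@7:R b3@8:L b2@11:R]
Beat 6 (L): throw ball1 h=4 -> lands@10:L; in-air after throw: [b4@7:R b3@8:L b1@10:L b2@11:R]
Beat 7 (R): throw ball4 h=2 -> lands@9:R; in-air after throw: [b3@8:L b4@9:R b1@10:L b2@11:R]
Beat 8 (L): throw ball3 h=4 -> lands@12:L; in-air after throw: [b4@9:R b1@10:L b2@11:R b3@12:L]
Beat 9 (R): throw ball4 h=4 -> lands@13:R; in-air after throw: [b1@10:L b2@11:R b3@12:L b4@13:R]
Ball 4: thrown@3 h=4 -> first land @7; rethrown@7 h=2 -> second land @9

Answer: 7 9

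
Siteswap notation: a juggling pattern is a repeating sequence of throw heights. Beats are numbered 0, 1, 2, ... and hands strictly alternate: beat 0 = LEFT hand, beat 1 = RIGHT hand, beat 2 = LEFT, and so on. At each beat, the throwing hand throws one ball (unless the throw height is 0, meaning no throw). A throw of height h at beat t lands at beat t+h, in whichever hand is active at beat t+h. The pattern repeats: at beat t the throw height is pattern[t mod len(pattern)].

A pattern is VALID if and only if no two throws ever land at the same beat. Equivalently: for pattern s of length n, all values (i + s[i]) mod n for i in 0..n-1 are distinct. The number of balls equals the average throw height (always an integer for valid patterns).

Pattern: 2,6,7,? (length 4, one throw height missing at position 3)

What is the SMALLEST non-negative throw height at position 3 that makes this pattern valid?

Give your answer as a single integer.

i=0: (0 + 2) mod 4 = 2
i=1: (1 + 6) mod 4 = 3
i=2: (2 + 7) mod 4 = 1
i=3: s[i]=? (unknown)
Known residues: [1, 2, 3]; need a permutation of 0..3, so missing residue r = 0
Need (3 + s) mod 4 = 0; smallest s = (0 - 3) mod 4 = 1

Answer: 1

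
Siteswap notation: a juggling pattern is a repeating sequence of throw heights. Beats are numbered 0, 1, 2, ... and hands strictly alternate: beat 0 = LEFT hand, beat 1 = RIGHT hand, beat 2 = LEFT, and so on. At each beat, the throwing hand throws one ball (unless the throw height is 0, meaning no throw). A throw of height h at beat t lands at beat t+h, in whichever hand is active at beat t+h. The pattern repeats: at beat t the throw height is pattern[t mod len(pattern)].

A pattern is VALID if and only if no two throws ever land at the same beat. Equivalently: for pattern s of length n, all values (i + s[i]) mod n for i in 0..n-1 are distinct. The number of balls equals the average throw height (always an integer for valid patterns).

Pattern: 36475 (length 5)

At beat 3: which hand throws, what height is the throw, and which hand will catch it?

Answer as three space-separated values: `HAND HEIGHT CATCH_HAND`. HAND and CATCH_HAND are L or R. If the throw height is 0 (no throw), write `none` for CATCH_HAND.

Answer: R 7 L

Derivation:
Beat 3: 3 mod 2 = 1, so hand = R
Throw height = pattern[3 mod 5] = pattern[3] = 7
Lands at beat 3+7=10, 10 mod 2 = 0, so catch hand = L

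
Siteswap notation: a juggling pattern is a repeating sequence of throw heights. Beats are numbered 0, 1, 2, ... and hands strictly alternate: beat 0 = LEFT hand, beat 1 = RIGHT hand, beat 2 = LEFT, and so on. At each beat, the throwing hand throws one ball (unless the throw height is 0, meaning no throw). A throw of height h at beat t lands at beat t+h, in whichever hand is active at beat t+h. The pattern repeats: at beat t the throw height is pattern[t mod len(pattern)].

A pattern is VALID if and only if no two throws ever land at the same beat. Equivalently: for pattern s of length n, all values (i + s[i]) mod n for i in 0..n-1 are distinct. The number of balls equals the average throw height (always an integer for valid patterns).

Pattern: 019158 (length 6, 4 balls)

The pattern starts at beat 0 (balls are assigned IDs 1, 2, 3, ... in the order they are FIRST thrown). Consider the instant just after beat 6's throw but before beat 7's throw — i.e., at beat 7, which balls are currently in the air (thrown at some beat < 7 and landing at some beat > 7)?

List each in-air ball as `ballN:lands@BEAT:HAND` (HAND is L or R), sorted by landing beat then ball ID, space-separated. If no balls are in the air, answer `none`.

Beat 1 (R): throw ball1 h=1 -> lands@2:L; in-air after throw: [b1@2:L]
Beat 2 (L): throw ball1 h=9 -> lands@11:R; in-air after throw: [b1@11:R]
Beat 3 (R): throw ball2 h=1 -> lands@4:L; in-air after throw: [b2@4:L b1@11:R]
Beat 4 (L): throw ball2 h=5 -> lands@9:R; in-air after throw: [b2@9:R b1@11:R]
Beat 5 (R): throw ball3 h=8 -> lands@13:R; in-air after throw: [b2@9:R b1@11:R b3@13:R]
Beat 7 (R): throw ball4 h=1 -> lands@8:L; in-air after throw: [b4@8:L b2@9:R b1@11:R b3@13:R]

Answer: ball2:lands@9:R ball1:lands@11:R ball3:lands@13:R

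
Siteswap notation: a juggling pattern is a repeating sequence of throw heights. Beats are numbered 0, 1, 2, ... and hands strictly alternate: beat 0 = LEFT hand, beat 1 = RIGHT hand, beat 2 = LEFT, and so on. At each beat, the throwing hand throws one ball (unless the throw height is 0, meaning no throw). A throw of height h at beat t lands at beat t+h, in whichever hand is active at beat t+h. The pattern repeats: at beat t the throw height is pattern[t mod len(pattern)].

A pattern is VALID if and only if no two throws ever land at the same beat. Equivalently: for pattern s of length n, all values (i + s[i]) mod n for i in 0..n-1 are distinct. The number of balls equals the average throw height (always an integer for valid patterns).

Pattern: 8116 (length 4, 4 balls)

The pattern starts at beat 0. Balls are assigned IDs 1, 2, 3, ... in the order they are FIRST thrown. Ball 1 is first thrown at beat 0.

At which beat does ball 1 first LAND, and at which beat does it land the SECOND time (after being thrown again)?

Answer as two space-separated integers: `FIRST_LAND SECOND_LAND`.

Answer: 8 16

Derivation:
Beat 0 (L): throw ball1 h=8 -> lands@8:L; in-air after throw: [b1@8:L]
Beat 1 (R): throw ball2 h=1 -> lands@2:L; in-air after throw: [b2@2:L b1@8:L]
Beat 2 (L): throw ball2 h=1 -> lands@3:R; in-air after throw: [b2@3:R b1@8:L]
Beat 3 (R): throw ball2 h=6 -> lands@9:R; in-air after throw: [b1@8:L b2@9:R]
Beat 4 (L): throw ball3 h=8 -> lands@12:L; in-air after throw: [b1@8:L b2@9:R b3@12:L]
Beat 5 (R): throw ball4 h=1 -> lands@6:L; in-air after throw: [b4@6:L b1@8:L b2@9:R b3@12:L]
Beat 6 (L): throw ball4 h=1 -> lands@7:R; in-air after throw: [b4@7:R b1@8:L b2@9:R b3@12:L]
Beat 7 (R): throw ball4 h=6 -> lands@13:R; in-air after throw: [b1@8:L b2@9:R b3@12:L b4@13:R]
Beat 8 (L): throw ball1 h=8 -> lands@16:L; in-air after throw: [b2@9:R b3@12:L b4@13:R b1@16:L]
Beat 9 (R): throw ball2 h=1 -> lands@10:L; in-air after throw: [b2@10:L b3@12:L b4@13:R b1@16:L]
Beat 10 (L): throw ball2 h=1 -> lands@11:R; in-air after throw: [b2@11:R b3@12:L b4@13:R b1@16:L]
Beat 11 (R): throw ball2 h=6 -> lands@17:R; in-air after throw: [b3@12:L b4@13:R b1@16:L b2@17:R]
Beat 12 (L): throw ball3 h=8 -> lands@20:L; in-air after throw: [b4@13:R b1@16:L b2@17:R b3@20:L]
Beat 13 (R): throw ball4 h=1 -> lands@14:L; in-air after throw: [b4@14:L b1@16:L b2@17:R b3@20:L]
Beat 14 (L): throw ball4 h=1 -> lands@15:R; in-air after throw: [b4@15:R b1@16:L b2@17:R b3@20:L]
Beat 15 (R): throw ball4 h=6 -> lands@21:R; in-air after throw: [b1@16:L b2@17:R b3@20:L b4@21:R]
Beat 16 (L): throw ball1 h=8 -> lands@24:L; in-air after throw: [b2@17:R b3@20:L b4@21:R b1@24:L]
Ball 1: thrown@0 h=8 -> first land @8; rethrown@8 h=8 -> second land @16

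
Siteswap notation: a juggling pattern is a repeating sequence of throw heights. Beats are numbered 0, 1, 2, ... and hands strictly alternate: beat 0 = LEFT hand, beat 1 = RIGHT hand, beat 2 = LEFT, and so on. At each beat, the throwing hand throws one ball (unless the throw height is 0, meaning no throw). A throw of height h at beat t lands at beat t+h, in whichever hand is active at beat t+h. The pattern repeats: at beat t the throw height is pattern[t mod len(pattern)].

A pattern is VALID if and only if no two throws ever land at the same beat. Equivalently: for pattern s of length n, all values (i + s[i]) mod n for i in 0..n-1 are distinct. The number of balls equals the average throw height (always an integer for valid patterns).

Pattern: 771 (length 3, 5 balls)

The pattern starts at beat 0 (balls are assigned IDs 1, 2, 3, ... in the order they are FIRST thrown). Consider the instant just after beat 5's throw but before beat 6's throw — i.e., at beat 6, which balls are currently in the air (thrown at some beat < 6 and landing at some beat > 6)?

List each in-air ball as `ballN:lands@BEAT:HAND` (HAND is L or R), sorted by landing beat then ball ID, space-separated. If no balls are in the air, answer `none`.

Beat 0 (L): throw ball1 h=7 -> lands@7:R; in-air after throw: [b1@7:R]
Beat 1 (R): throw ball2 h=7 -> lands@8:L; in-air after throw: [b1@7:R b2@8:L]
Beat 2 (L): throw ball3 h=1 -> lands@3:R; in-air after throw: [b3@3:R b1@7:R b2@8:L]
Beat 3 (R): throw ball3 h=7 -> lands@10:L; in-air after throw: [b1@7:R b2@8:L b3@10:L]
Beat 4 (L): throw ball4 h=7 -> lands@11:R; in-air after throw: [b1@7:R b2@8:L b3@10:L b4@11:R]
Beat 5 (R): throw ball5 h=1 -> lands@6:L; in-air after throw: [b5@6:L b1@7:R b2@8:L b3@10:L b4@11:R]
Beat 6 (L): throw ball5 h=7 -> lands@13:R; in-air after throw: [b1@7:R b2@8:L b3@10:L b4@11:R b5@13:R]

Answer: ball1:lands@7:R ball2:lands@8:L ball3:lands@10:L ball4:lands@11:R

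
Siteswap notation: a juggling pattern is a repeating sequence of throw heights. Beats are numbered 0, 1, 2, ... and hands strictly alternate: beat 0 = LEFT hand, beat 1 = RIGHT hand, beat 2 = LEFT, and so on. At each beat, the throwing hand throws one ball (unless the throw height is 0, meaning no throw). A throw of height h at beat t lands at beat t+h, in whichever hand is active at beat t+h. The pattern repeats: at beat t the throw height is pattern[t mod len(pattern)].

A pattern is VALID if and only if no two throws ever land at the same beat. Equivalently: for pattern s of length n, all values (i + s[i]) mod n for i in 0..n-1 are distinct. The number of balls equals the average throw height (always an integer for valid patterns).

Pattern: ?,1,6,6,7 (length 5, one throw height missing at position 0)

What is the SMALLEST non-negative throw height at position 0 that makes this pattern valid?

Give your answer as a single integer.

Answer: 0

Derivation:
i=0: s[i]=? (unknown)
i=1: (1 + 1) mod 5 = 2
i=2: (2 + 6) mod 5 = 3
i=3: (3 + 6) mod 5 = 4
i=4: (4 + 7) mod 5 = 1
Known residues: [1, 2, 3, 4]; need a permutation of 0..4, so missing residue r = 0
Need (0 + s) mod 5 = 0; smallest s = (0 - 0) mod 5 = 0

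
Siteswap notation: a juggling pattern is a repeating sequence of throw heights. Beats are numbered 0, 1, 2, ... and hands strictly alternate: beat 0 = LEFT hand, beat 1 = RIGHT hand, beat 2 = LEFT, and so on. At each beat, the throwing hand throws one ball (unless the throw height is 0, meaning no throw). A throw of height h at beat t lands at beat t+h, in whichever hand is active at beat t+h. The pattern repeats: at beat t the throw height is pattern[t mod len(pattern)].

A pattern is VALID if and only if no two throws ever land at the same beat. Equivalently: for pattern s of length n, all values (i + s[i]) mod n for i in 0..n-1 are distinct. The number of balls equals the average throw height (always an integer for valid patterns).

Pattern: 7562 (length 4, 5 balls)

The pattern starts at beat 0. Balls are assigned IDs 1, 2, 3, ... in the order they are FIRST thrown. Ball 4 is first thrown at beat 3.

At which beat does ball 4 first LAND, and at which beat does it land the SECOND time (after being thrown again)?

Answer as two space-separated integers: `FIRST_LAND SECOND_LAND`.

Answer: 5 10

Derivation:
Beat 0 (L): throw ball1 h=7 -> lands@7:R; in-air after throw: [b1@7:R]
Beat 1 (R): throw ball2 h=5 -> lands@6:L; in-air after throw: [b2@6:L b1@7:R]
Beat 2 (L): throw ball3 h=6 -> lands@8:L; in-air after throw: [b2@6:L b1@7:R b3@8:L]
Beat 3 (R): throw ball4 h=2 -> lands@5:R; in-air after throw: [b4@5:R b2@6:L b1@7:R b3@8:L]
Beat 4 (L): throw ball5 h=7 -> lands@11:R; in-air after throw: [b4@5:R b2@6:L b1@7:R b3@8:L b5@11:R]
Beat 5 (R): throw ball4 h=5 -> lands@10:L; in-air after throw: [b2@6:L b1@7:R b3@8:L b4@10:L b5@11:R]
Beat 6 (L): throw ball2 h=6 -> lands@12:L; in-air after throw: [b1@7:R b3@8:L b4@10:L b5@11:R b2@12:L]
Beat 7 (R): throw ball1 h=2 -> lands@9:R; in-air after throw: [b3@8:L b1@9:R b4@10:L b5@11:R b2@12:L]
Beat 8 (L): throw ball3 h=7 -> lands@15:R; in-air after throw: [b1@9:R b4@10:L b5@11:R b2@12:L b3@15:R]
Beat 9 (R): throw ball1 h=5 -> lands@14:L; in-air after throw: [b4@10:L b5@11:R b2@12:L b1@14:L b3@15:R]
Beat 10 (L): throw ball4 h=6 -> lands@16:L; in-air after throw: [b5@11:R b2@12:L b1@14:L b3@15:R b4@16:L]
Ball 4: thrown@3 h=2 -> first land @5; rethrown@5 h=5 -> second land @10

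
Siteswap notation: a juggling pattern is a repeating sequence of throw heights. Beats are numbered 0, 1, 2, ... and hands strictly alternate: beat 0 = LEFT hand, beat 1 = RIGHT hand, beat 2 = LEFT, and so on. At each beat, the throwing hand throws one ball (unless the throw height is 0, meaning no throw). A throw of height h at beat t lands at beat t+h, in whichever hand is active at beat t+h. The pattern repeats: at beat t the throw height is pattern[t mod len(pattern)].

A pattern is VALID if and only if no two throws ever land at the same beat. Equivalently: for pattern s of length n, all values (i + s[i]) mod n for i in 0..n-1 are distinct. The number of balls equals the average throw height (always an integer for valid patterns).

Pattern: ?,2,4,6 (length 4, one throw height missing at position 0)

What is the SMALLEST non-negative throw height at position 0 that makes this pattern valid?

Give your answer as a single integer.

Answer: 0

Derivation:
i=0: s[i]=? (unknown)
i=1: (1 + 2) mod 4 = 3
i=2: (2 + 4) mod 4 = 2
i=3: (3 + 6) mod 4 = 1
Known residues: [1, 2, 3]; need a permutation of 0..3, so missing residue r = 0
Need (0 + s) mod 4 = 0; smallest s = (0 - 0) mod 4 = 0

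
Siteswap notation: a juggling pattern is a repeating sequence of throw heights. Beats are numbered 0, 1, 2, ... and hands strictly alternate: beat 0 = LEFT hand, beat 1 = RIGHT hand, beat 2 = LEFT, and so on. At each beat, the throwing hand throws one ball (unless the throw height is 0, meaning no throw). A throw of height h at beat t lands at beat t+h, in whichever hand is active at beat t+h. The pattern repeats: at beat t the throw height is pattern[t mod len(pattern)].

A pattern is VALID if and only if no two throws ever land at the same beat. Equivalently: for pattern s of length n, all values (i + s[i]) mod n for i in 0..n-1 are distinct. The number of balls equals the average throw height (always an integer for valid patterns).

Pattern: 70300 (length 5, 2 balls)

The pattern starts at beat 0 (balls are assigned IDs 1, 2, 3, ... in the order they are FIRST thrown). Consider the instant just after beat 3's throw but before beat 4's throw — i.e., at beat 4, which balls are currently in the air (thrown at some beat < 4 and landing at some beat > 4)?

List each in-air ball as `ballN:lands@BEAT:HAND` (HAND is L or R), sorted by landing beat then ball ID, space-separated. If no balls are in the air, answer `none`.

Answer: ball2:lands@5:R ball1:lands@7:R

Derivation:
Beat 0 (L): throw ball1 h=7 -> lands@7:R; in-air after throw: [b1@7:R]
Beat 2 (L): throw ball2 h=3 -> lands@5:R; in-air after throw: [b2@5:R b1@7:R]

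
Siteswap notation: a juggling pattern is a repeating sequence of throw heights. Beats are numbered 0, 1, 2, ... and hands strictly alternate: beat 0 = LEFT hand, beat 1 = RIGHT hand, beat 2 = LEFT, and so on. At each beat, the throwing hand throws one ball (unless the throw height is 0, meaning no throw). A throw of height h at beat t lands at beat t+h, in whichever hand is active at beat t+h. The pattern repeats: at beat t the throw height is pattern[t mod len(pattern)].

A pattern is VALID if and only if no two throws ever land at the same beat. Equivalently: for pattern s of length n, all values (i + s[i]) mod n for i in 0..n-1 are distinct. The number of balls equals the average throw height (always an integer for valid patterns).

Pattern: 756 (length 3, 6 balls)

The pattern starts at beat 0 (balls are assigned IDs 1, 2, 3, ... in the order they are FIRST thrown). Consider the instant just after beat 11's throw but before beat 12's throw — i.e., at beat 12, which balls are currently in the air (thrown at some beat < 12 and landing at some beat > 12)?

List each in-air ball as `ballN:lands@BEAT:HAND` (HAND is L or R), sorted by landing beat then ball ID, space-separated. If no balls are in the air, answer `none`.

Beat 0 (L): throw ball1 h=7 -> lands@7:R; in-air after throw: [b1@7:R]
Beat 1 (R): throw ball2 h=5 -> lands@6:L; in-air after throw: [b2@6:L b1@7:R]
Beat 2 (L): throw ball3 h=6 -> lands@8:L; in-air after throw: [b2@6:L b1@7:R b3@8:L]
Beat 3 (R): throw ball4 h=7 -> lands@10:L; in-air after throw: [b2@6:L b1@7:R b3@8:L b4@10:L]
Beat 4 (L): throw ball5 h=5 -> lands@9:R; in-air after throw: [b2@6:L b1@7:R b3@8:L b5@9:R b4@10:L]
Beat 5 (R): throw ball6 h=6 -> lands@11:R; in-air after throw: [b2@6:L b1@7:R b3@8:L b5@9:R b4@10:L b6@11:R]
Beat 6 (L): throw ball2 h=7 -> lands@13:R; in-air after throw: [b1@7:R b3@8:L b5@9:R b4@10:L b6@11:R b2@13:R]
Beat 7 (R): throw ball1 h=5 -> lands@12:L; in-air after throw: [b3@8:L b5@9:R b4@10:L b6@11:R b1@12:L b2@13:R]
Beat 8 (L): throw ball3 h=6 -> lands@14:L; in-air after throw: [b5@9:R b4@10:L b6@11:R b1@12:L b2@13:R b3@14:L]
Beat 9 (R): throw ball5 h=7 -> lands@16:L; in-air after throw: [b4@10:L b6@11:R b1@12:L b2@13:R b3@14:L b5@16:L]
Beat 10 (L): throw ball4 h=5 -> lands@15:R; in-air after throw: [b6@11:R b1@12:L b2@13:R b3@14:L b4@15:R b5@16:L]
Beat 11 (R): throw ball6 h=6 -> lands@17:R; in-air after throw: [b1@12:L b2@13:R b3@14:L b4@15:R b5@16:L b6@17:R]
Beat 12 (L): throw ball1 h=7 -> lands@19:R; in-air after throw: [b2@13:R b3@14:L b4@15:R b5@16:L b6@17:R b1@19:R]

Answer: ball2:lands@13:R ball3:lands@14:L ball4:lands@15:R ball5:lands@16:L ball6:lands@17:R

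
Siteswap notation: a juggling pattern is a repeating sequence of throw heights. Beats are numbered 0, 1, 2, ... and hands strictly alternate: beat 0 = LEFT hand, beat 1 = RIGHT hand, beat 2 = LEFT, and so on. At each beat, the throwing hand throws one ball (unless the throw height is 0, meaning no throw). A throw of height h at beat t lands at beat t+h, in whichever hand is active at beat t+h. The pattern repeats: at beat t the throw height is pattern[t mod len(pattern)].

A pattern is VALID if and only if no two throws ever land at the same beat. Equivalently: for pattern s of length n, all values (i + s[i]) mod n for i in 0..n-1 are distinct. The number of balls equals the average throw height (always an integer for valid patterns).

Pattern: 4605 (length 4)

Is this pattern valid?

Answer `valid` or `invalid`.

Answer: invalid

Derivation:
i=0: (i + s[i]) mod n = (0 + 4) mod 4 = 0
i=1: (i + s[i]) mod n = (1 + 6) mod 4 = 3
i=2: (i + s[i]) mod n = (2 + 0) mod 4 = 2
i=3: (i + s[i]) mod n = (3 + 5) mod 4 = 0
Residues: [0, 3, 2, 0], distinct: False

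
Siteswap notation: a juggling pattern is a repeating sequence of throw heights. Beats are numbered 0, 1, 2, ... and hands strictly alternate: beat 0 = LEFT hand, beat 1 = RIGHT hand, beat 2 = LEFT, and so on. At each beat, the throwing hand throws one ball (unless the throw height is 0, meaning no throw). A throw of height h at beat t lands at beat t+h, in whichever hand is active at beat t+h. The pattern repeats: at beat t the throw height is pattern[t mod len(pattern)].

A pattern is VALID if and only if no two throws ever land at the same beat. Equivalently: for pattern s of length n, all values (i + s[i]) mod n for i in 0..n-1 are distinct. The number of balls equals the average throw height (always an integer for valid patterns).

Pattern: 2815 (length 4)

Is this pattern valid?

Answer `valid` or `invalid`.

Answer: valid

Derivation:
i=0: (i + s[i]) mod n = (0 + 2) mod 4 = 2
i=1: (i + s[i]) mod n = (1 + 8) mod 4 = 1
i=2: (i + s[i]) mod n = (2 + 1) mod 4 = 3
i=3: (i + s[i]) mod n = (3 + 5) mod 4 = 0
Residues: [2, 1, 3, 0], distinct: True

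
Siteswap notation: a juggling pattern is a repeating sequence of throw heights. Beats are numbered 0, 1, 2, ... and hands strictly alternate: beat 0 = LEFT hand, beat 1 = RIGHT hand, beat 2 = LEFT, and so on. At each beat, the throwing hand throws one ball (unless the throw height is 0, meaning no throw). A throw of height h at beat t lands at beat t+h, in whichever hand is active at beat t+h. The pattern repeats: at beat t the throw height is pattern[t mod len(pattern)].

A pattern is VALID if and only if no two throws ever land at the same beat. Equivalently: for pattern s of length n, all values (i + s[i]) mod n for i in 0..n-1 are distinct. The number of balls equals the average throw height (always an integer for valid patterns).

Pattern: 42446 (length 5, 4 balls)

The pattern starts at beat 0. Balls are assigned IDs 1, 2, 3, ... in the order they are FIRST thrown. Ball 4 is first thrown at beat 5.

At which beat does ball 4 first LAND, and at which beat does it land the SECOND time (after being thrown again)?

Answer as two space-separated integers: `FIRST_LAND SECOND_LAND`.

Beat 0 (L): throw ball1 h=4 -> lands@4:L; in-air after throw: [b1@4:L]
Beat 1 (R): throw ball2 h=2 -> lands@3:R; in-air after throw: [b2@3:R b1@4:L]
Beat 2 (L): throw ball3 h=4 -> lands@6:L; in-air after throw: [b2@3:R b1@4:L b3@6:L]
Beat 3 (R): throw ball2 h=4 -> lands@7:R; in-air after throw: [b1@4:L b3@6:L b2@7:R]
Beat 4 (L): throw ball1 h=6 -> lands@10:L; in-air after throw: [b3@6:L b2@7:R b1@10:L]
Beat 5 (R): throw ball4 h=4 -> lands@9:R; in-air after throw: [b3@6:L b2@7:R b4@9:R b1@10:L]
Beat 6 (L): throw ball3 h=2 -> lands@8:L; in-air after throw: [b2@7:R b3@8:L b4@9:R b1@10:L]
Beat 7 (R): throw ball2 h=4 -> lands@11:R; in-air after throw: [b3@8:L b4@9:R b1@10:L b2@11:R]
Beat 8 (L): throw ball3 h=4 -> lands@12:L; in-air after throw: [b4@9:R b1@10:L b2@11:R b3@12:L]
Beat 9 (R): throw ball4 h=6 -> lands@15:R; in-air after throw: [b1@10:L b2@11:R b3@12:L b4@15:R]
Beat 10 (L): throw ball1 h=4 -> lands@14:L; in-air after throw: [b2@11:R b3@12:L b1@14:L b4@15:R]
Beat 11 (R): throw ball2 h=2 -> lands@13:R; in-air after throw: [b3@12:L b2@13:R b1@14:L b4@15:R]
Beat 12 (L): throw ball3 h=4 -> lands@16:L; in-air after throw: [b2@13:R b1@14:L b4@15:R b3@16:L]
Beat 13 (R): throw ball2 h=4 -> lands@17:R; in-air after throw: [b1@14:L b4@15:R b3@16:L b2@17:R]
Beat 14 (L): throw ball1 h=6 -> lands@20:L; in-air after throw: [b4@15:R b3@16:L b2@17:R b1@20:L]
Beat 15 (R): throw ball4 h=4 -> lands@19:R; in-air after throw: [b3@16:L b2@17:R b4@19:R b1@20:L]
Ball 4: thrown@5 h=4 -> first land @9; rethrown@9 h=6 -> second land @15

Answer: 9 15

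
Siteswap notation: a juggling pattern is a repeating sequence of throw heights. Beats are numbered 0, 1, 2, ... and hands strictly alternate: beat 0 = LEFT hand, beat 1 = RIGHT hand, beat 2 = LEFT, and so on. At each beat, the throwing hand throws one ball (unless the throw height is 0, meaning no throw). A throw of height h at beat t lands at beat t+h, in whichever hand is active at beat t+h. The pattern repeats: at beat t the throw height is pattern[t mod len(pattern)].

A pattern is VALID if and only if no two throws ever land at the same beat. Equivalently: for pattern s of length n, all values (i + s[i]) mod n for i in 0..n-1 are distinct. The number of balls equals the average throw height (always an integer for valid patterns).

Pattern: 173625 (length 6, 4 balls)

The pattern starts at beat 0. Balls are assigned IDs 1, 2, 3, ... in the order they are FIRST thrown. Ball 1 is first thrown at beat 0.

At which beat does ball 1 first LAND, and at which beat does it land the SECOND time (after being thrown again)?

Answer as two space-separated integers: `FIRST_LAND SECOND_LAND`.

Answer: 1 8

Derivation:
Beat 0 (L): throw ball1 h=1 -> lands@1:R; in-air after throw: [b1@1:R]
Beat 1 (R): throw ball1 h=7 -> lands@8:L; in-air after throw: [b1@8:L]
Beat 2 (L): throw ball2 h=3 -> lands@5:R; in-air after throw: [b2@5:R b1@8:L]
Beat 3 (R): throw ball3 h=6 -> lands@9:R; in-air after throw: [b2@5:R b1@8:L b3@9:R]
Beat 4 (L): throw ball4 h=2 -> lands@6:L; in-air after throw: [b2@5:R b4@6:L b1@8:L b3@9:R]
Beat 5 (R): throw ball2 h=5 -> lands@10:L; in-air after throw: [b4@6:L b1@8:L b3@9:R b2@10:L]
Beat 6 (L): throw ball4 h=1 -> lands@7:R; in-air after throw: [b4@7:R b1@8:L b3@9:R b2@10:L]
Beat 7 (R): throw ball4 h=7 -> lands@14:L; in-air after throw: [b1@8:L b3@9:R b2@10:L b4@14:L]
Beat 8 (L): throw ball1 h=3 -> lands@11:R; in-air after throw: [b3@9:R b2@10:L b1@11:R b4@14:L]
Ball 1: thrown@0 h=1 -> first land @1; rethrown@1 h=7 -> second land @8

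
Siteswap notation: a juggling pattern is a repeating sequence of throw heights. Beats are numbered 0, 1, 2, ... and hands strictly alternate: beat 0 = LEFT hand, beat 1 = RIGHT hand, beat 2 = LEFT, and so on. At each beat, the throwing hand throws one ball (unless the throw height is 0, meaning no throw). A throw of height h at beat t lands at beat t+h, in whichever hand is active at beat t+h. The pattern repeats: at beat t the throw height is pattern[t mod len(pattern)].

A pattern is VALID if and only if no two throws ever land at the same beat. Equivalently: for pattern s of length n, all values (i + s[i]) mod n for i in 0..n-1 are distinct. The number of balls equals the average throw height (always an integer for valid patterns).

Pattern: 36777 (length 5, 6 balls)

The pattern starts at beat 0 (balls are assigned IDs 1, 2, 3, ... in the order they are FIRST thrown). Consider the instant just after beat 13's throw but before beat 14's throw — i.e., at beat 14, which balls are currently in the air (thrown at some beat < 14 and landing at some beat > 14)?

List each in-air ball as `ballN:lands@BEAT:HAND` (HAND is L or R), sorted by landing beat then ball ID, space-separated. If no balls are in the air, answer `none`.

Beat 0 (L): throw ball1 h=3 -> lands@3:R; in-air after throw: [b1@3:R]
Beat 1 (R): throw ball2 h=6 -> lands@7:R; in-air after throw: [b1@3:R b2@7:R]
Beat 2 (L): throw ball3 h=7 -> lands@9:R; in-air after throw: [b1@3:R b2@7:R b3@9:R]
Beat 3 (R): throw ball1 h=7 -> lands@10:L; in-air after throw: [b2@7:R b3@9:R b1@10:L]
Beat 4 (L): throw ball4 h=7 -> lands@11:R; in-air after throw: [b2@7:R b3@9:R b1@10:L b4@11:R]
Beat 5 (R): throw ball5 h=3 -> lands@8:L; in-air after throw: [b2@7:R b5@8:L b3@9:R b1@10:L b4@11:R]
Beat 6 (L): throw ball6 h=6 -> lands@12:L; in-air after throw: [b2@7:R b5@8:L b3@9:R b1@10:L b4@11:R b6@12:L]
Beat 7 (R): throw ball2 h=7 -> lands@14:L; in-air after throw: [b5@8:L b3@9:R b1@10:L b4@11:R b6@12:L b2@14:L]
Beat 8 (L): throw ball5 h=7 -> lands@15:R; in-air after throw: [b3@9:R b1@10:L b4@11:R b6@12:L b2@14:L b5@15:R]
Beat 9 (R): throw ball3 h=7 -> lands@16:L; in-air after throw: [b1@10:L b4@11:R b6@12:L b2@14:L b5@15:R b3@16:L]
Beat 10 (L): throw ball1 h=3 -> lands@13:R; in-air after throw: [b4@11:R b6@12:L b1@13:R b2@14:L b5@15:R b3@16:L]
Beat 11 (R): throw ball4 h=6 -> lands@17:R; in-air after throw: [b6@12:L b1@13:R b2@14:L b5@15:R b3@16:L b4@17:R]
Beat 12 (L): throw ball6 h=7 -> lands@19:R; in-air after throw: [b1@13:R b2@14:L b5@15:R b3@16:L b4@17:R b6@19:R]
Beat 13 (R): throw ball1 h=7 -> lands@20:L; in-air after throw: [b2@14:L b5@15:R b3@16:L b4@17:R b6@19:R b1@20:L]
Beat 14 (L): throw ball2 h=7 -> lands@21:R; in-air after throw: [b5@15:R b3@16:L b4@17:R b6@19:R b1@20:L b2@21:R]

Answer: ball5:lands@15:R ball3:lands@16:L ball4:lands@17:R ball6:lands@19:R ball1:lands@20:L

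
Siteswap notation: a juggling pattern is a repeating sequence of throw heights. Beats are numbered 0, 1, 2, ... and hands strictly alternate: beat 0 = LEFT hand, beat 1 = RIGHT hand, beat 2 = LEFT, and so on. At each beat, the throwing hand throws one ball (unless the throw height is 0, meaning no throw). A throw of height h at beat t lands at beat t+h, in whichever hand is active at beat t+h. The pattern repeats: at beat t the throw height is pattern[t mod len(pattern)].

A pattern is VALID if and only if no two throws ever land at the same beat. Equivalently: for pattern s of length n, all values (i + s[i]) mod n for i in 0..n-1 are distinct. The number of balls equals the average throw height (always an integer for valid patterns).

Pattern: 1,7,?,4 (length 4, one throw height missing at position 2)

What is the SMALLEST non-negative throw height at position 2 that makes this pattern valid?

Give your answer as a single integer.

i=0: (0 + 1) mod 4 = 1
i=1: (1 + 7) mod 4 = 0
i=2: s[i]=? (unknown)
i=3: (3 + 4) mod 4 = 3
Known residues: [0, 1, 3]; need a permutation of 0..3, so missing residue r = 2
Need (2 + s) mod 4 = 2; smallest s = (2 - 2) mod 4 = 0

Answer: 0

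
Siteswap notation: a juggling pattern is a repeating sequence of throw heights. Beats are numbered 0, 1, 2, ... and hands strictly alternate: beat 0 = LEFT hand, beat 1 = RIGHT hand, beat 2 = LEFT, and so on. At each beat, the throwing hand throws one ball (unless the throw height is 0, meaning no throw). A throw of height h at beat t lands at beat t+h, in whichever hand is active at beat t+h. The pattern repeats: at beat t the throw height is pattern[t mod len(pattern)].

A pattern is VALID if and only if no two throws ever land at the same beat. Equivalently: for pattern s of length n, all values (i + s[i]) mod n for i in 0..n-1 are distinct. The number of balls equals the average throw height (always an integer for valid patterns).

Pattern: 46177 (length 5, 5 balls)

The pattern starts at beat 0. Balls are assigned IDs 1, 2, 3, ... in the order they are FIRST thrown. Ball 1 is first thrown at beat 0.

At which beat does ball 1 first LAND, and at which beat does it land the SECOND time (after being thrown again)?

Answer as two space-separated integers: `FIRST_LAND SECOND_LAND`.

Beat 0 (L): throw ball1 h=4 -> lands@4:L; in-air after throw: [b1@4:L]
Beat 1 (R): throw ball2 h=6 -> lands@7:R; in-air after throw: [b1@4:L b2@7:R]
Beat 2 (L): throw ball3 h=1 -> lands@3:R; in-air after throw: [b3@3:R b1@4:L b2@7:R]
Beat 3 (R): throw ball3 h=7 -> lands@10:L; in-air after throw: [b1@4:L b2@7:R b3@10:L]
Beat 4 (L): throw ball1 h=7 -> lands@11:R; in-air after throw: [b2@7:R b3@10:L b1@11:R]
Beat 5 (R): throw ball4 h=4 -> lands@9:R; in-air after throw: [b2@7:R b4@9:R b3@10:L b1@11:R]
Beat 6 (L): throw ball5 h=6 -> lands@12:L; in-air after throw: [b2@7:R b4@9:R b3@10:L b1@11:R b5@12:L]
Beat 7 (R): throw ball2 h=1 -> lands@8:L; in-air after throw: [b2@8:L b4@9:R b3@10:L b1@11:R b5@12:L]
Beat 8 (L): throw ball2 h=7 -> lands@15:R; in-air after throw: [b4@9:R b3@10:L b1@11:R b5@12:L b2@15:R]
Beat 9 (R): throw ball4 h=7 -> lands@16:L; in-air after throw: [b3@10:L b1@11:R b5@12:L b2@15:R b4@16:L]
Beat 10 (L): throw ball3 h=4 -> lands@14:L; in-air after throw: [b1@11:R b5@12:L b3@14:L b2@15:R b4@16:L]
Beat 11 (R): throw ball1 h=6 -> lands@17:R; in-air after throw: [b5@12:L b3@14:L b2@15:R b4@16:L b1@17:R]
Ball 1: thrown@0 h=4 -> first land @4; rethrown@4 h=7 -> second land @11

Answer: 4 11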